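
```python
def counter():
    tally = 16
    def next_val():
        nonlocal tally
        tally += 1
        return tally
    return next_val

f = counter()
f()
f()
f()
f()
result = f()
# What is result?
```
21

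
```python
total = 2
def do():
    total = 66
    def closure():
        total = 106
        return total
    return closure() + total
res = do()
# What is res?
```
172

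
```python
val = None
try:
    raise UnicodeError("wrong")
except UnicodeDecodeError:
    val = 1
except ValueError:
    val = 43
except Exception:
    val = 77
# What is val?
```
43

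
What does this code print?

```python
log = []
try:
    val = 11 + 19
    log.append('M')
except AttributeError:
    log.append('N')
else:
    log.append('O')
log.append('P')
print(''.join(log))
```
MOP

else block runs when no exception occurs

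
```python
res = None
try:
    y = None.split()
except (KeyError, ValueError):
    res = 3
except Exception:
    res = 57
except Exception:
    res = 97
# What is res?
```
57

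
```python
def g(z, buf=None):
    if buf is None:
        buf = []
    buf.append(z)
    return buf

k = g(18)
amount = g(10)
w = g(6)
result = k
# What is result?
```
[18]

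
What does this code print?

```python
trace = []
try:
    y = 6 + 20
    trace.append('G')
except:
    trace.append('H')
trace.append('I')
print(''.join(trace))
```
GI

No exception, try block completes normally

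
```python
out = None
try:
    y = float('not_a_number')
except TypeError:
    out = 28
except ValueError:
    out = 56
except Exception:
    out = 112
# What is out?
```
56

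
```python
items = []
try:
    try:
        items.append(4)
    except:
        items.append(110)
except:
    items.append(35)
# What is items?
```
[4]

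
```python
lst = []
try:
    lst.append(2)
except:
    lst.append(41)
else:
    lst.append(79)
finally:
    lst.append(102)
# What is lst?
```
[2, 79, 102]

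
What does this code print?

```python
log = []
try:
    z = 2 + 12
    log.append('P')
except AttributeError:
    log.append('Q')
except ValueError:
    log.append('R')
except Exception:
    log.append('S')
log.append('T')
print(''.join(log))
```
PT

No exception, try block completes normally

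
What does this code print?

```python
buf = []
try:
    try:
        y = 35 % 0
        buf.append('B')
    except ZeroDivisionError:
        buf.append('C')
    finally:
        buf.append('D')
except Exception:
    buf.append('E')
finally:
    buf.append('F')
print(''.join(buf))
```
CDF

Both finally blocks run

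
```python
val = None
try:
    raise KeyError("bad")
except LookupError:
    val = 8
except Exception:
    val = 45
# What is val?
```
8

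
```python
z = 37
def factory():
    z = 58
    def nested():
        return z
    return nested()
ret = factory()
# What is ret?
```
58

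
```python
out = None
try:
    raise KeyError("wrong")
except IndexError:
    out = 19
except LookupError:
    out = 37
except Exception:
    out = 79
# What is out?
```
37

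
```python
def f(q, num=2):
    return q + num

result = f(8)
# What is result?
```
10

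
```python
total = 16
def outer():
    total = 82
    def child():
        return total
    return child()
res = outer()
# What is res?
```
82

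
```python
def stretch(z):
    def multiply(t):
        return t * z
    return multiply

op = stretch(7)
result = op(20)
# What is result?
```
140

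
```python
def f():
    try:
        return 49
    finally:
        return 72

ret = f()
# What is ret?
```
72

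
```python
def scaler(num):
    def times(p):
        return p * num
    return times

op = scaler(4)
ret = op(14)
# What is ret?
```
56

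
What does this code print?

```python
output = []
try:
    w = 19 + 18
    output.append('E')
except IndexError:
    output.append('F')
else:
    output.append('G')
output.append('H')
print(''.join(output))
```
EGH

else block runs when no exception occurs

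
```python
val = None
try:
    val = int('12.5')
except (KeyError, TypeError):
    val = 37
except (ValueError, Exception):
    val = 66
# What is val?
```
66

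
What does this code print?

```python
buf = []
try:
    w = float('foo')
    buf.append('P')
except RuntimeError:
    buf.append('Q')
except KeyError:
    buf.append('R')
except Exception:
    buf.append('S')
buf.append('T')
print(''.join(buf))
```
ST

ValueError not specifically caught, falls to Exception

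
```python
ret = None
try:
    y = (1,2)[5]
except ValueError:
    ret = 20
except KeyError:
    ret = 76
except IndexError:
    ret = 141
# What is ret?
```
141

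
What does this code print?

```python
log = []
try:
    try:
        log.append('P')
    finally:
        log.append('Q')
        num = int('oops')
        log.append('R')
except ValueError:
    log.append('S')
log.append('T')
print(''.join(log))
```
PQST

Exception in inner finally caught by outer except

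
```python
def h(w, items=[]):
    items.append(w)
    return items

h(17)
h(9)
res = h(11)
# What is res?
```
[17, 9, 11]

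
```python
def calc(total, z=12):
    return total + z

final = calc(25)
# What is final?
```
37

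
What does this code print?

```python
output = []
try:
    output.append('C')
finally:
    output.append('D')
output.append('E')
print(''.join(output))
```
CDE

try/finally without except, no exception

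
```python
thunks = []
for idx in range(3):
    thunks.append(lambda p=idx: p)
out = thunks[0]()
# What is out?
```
0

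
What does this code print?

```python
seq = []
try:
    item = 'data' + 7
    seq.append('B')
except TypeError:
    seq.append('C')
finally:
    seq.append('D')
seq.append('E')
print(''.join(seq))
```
CDE

finally always runs, even after exception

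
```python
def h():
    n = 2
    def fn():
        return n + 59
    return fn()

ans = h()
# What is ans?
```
61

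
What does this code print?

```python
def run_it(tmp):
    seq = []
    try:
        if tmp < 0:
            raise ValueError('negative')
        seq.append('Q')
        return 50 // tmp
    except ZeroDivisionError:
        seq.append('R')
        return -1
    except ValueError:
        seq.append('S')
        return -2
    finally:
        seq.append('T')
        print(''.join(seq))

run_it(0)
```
QRT

tmp=0 causes ZeroDivisionError, caught, finally prints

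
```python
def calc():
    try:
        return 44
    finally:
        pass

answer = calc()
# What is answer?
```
44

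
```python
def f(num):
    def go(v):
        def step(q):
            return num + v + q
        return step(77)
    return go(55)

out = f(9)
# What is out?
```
141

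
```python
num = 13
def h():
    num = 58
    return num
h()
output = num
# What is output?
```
13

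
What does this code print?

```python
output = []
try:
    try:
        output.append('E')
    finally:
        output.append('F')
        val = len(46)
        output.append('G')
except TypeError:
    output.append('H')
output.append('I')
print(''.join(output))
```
EFHI

Exception in inner finally caught by outer except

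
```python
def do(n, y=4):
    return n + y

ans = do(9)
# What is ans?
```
13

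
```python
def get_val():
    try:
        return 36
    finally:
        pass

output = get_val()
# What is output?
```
36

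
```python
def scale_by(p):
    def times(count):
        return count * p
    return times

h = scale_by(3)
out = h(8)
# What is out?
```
24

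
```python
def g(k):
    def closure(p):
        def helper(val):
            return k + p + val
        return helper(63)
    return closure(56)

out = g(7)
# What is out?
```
126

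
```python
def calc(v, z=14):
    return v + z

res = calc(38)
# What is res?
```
52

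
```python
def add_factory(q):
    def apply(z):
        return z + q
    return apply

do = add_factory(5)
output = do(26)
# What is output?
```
31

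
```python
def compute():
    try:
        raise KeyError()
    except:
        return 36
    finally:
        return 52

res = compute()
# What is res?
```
52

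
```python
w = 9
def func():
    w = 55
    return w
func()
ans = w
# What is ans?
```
9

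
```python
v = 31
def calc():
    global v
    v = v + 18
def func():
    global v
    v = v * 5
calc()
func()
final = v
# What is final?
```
245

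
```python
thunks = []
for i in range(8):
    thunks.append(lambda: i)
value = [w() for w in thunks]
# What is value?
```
[7, 7, 7, 7, 7, 7, 7, 7]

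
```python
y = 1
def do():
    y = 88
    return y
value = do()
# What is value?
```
88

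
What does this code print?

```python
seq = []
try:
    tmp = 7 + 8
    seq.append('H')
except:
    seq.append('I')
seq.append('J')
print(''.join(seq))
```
HJ

No exception, try block completes normally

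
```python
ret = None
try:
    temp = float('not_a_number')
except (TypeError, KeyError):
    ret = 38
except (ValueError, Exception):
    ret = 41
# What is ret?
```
41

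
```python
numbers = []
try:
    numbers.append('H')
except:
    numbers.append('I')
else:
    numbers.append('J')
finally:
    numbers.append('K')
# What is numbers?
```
['H', 'J', 'K']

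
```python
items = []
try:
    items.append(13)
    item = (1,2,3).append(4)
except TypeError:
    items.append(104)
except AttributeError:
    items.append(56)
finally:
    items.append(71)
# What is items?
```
[13, 56, 71]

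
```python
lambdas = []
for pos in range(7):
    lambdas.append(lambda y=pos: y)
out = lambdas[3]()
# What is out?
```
3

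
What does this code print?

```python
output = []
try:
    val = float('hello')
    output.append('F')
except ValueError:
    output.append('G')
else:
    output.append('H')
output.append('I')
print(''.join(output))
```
GI

else block skipped when exception is caught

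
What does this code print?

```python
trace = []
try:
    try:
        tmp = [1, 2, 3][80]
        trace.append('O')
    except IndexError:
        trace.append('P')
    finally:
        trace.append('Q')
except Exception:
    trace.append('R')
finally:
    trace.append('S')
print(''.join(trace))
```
PQS

Both finally blocks run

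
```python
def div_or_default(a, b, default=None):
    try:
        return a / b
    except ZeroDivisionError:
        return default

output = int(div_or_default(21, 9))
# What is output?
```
2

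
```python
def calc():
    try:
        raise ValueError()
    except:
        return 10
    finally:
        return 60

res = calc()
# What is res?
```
60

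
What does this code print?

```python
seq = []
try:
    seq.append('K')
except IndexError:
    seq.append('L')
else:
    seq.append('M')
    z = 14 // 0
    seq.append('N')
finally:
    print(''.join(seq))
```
KM

Try succeeds, else appends 'M', ZeroDivisionError in else is uncaught, finally prints before exception propagates ('N' never appended)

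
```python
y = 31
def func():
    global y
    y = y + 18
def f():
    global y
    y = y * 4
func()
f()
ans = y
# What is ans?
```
196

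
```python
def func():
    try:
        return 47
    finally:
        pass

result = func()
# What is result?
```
47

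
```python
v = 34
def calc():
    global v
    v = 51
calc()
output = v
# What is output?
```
51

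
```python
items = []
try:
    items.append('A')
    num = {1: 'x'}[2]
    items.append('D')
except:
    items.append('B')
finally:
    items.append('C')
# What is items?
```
['A', 'B', 'C']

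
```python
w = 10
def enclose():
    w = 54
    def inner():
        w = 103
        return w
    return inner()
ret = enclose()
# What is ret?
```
103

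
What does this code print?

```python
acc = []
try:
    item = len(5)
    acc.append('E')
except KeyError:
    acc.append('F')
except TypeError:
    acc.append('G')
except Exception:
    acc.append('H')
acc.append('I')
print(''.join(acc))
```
GI

TypeError matches before generic Exception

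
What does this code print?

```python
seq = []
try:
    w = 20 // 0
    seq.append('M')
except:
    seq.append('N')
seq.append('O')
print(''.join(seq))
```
NO

Exception raised in try, caught by bare except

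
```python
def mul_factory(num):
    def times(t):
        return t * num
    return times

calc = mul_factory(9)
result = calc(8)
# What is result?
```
72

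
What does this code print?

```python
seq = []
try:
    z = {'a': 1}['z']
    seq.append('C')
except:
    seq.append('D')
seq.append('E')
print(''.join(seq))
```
DE

Exception raised in try, caught by bare except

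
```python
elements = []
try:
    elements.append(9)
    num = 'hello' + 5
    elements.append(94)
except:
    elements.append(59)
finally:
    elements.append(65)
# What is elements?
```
[9, 59, 65]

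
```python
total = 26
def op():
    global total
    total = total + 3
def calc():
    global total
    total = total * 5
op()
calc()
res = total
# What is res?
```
145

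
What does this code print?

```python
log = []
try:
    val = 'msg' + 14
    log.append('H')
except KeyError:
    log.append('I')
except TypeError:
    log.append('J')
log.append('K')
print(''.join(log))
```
JK

TypeError is caught by its specific handler, not KeyError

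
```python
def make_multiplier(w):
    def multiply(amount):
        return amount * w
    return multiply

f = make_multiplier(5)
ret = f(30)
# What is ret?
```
150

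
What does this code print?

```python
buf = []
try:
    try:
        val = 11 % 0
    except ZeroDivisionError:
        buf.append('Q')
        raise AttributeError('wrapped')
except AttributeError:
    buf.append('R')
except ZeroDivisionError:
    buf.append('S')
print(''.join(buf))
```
QR

New AttributeError raised, caught by outer AttributeError handler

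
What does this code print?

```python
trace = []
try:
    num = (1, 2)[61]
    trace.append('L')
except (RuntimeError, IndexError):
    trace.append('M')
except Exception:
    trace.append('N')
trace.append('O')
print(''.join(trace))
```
MO

IndexError matches tuple containing it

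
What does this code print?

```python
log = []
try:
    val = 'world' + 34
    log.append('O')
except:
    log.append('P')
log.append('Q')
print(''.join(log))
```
PQ

Exception raised in try, caught by bare except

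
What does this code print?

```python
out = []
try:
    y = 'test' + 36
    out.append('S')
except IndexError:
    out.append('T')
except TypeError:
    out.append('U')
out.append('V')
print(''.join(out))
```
UV

TypeError is caught by its specific handler, not IndexError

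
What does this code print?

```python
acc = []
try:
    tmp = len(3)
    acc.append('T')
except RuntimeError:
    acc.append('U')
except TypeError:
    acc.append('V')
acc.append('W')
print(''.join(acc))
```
VW

TypeError is caught by its specific handler, not RuntimeError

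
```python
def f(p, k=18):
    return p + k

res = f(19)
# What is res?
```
37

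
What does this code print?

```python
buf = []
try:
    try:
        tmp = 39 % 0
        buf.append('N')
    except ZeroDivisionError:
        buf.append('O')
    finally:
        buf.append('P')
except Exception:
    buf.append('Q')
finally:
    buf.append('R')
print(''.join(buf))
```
OPR

Both finally blocks run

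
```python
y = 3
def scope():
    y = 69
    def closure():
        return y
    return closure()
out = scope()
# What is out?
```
69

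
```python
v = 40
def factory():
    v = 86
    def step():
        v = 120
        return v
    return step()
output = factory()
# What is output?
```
120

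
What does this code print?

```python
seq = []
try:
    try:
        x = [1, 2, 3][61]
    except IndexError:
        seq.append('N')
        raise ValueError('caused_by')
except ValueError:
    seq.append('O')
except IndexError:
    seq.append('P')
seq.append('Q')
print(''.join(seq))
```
NOQ

ValueError raised and caught, original IndexError not re-raised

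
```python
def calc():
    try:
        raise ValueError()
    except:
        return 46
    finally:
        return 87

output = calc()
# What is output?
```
87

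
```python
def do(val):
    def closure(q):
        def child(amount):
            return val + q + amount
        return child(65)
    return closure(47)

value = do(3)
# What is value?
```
115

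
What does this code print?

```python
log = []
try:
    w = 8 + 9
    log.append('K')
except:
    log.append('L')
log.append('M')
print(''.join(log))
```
KM

No exception, try block completes normally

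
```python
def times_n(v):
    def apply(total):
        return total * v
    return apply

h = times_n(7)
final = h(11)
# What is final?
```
77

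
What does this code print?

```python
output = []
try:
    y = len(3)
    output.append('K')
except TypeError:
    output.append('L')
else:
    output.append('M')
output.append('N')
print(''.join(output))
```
LN

else block skipped when exception is caught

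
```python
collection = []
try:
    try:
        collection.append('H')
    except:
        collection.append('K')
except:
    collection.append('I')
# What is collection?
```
['H']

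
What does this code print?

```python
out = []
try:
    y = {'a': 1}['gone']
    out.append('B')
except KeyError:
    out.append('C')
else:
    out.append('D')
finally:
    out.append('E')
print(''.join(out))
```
CE

Exception: except runs, else skipped, finally runs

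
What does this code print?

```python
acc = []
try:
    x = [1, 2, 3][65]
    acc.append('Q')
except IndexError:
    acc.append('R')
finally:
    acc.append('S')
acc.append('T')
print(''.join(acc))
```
RST

finally always runs, even after exception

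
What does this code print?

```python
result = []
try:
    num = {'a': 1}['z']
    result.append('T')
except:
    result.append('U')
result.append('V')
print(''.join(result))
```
UV

Exception raised in try, caught by bare except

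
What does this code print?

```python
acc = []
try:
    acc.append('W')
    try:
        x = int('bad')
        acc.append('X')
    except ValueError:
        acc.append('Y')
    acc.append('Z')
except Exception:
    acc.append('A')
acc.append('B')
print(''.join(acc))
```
WYZB

Inner exception caught by inner handler, outer continues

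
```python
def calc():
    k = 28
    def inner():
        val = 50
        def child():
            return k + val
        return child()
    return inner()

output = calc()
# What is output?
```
78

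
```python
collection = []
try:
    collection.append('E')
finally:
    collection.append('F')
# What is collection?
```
['E', 'F']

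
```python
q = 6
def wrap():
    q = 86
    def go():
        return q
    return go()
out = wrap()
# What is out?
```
86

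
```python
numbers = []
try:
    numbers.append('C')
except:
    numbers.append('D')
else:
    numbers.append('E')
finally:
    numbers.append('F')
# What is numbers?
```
['C', 'E', 'F']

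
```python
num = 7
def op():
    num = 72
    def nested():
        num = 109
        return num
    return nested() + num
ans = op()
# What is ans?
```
181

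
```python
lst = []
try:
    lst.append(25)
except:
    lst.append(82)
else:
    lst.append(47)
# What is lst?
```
[25, 47]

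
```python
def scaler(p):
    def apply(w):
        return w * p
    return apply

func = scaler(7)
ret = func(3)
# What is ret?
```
21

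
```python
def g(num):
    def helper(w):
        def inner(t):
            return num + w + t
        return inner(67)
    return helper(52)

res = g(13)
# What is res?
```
132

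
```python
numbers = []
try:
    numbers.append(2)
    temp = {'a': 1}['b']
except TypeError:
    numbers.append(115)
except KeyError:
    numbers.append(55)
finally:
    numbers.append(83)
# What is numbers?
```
[2, 55, 83]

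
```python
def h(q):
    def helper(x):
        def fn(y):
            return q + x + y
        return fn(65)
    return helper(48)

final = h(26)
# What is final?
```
139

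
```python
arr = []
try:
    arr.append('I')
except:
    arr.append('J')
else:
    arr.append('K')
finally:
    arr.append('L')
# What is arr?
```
['I', 'K', 'L']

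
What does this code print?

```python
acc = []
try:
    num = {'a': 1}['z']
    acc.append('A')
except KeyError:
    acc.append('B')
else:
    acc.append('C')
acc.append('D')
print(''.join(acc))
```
BD

else block skipped when exception is caught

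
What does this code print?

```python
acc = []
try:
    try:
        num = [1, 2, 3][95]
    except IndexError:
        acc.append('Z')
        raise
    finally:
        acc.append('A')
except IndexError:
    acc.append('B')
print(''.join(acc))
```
ZAB

finally runs before re-raised exception propagates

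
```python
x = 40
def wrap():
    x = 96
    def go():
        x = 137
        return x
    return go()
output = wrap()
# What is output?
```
137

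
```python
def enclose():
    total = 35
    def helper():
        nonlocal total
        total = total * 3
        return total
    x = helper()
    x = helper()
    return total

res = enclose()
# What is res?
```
315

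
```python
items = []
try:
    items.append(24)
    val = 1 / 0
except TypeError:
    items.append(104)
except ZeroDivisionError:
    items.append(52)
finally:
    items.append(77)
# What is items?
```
[24, 52, 77]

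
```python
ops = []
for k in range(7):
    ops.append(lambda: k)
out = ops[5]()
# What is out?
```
6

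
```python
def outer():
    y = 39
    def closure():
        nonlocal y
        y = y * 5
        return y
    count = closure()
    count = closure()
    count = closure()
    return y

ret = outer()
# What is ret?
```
4875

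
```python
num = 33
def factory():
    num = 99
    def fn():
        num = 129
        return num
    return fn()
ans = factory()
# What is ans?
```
129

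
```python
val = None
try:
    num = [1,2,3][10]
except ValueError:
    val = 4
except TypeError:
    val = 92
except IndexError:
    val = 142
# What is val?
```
142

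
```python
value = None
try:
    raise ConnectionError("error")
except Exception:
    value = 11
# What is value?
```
11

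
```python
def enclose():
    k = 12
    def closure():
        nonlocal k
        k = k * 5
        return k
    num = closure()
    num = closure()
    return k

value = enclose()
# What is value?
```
300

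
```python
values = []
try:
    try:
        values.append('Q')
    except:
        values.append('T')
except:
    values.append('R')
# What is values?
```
['Q']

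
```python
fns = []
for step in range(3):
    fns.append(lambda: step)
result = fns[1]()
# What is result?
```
2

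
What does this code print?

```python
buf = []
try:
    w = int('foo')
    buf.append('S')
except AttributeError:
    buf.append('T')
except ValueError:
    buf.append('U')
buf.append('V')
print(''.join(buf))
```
UV

ValueError is caught by its specific handler, not AttributeError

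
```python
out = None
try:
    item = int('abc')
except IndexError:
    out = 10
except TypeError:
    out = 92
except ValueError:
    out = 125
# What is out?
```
125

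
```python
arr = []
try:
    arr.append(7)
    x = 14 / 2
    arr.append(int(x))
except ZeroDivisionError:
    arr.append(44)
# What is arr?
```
[7, 7]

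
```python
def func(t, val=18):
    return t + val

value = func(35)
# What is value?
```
53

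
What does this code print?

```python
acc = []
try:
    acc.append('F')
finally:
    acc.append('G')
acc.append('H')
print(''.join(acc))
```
FGH

try/finally without except, no exception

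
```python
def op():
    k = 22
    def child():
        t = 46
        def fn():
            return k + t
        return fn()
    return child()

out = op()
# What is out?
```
68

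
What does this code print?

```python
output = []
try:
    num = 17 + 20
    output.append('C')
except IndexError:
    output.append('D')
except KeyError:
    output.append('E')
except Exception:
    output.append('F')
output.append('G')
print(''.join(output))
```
CG

No exception, try block completes normally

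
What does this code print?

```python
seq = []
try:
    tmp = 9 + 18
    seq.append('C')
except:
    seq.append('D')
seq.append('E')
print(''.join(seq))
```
CE

No exception, try block completes normally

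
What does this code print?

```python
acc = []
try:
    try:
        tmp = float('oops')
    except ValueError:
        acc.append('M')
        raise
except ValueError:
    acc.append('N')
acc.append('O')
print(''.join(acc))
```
MNO

raise without argument re-raises current exception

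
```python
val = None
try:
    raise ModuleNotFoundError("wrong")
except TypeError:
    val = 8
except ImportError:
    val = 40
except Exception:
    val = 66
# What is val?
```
40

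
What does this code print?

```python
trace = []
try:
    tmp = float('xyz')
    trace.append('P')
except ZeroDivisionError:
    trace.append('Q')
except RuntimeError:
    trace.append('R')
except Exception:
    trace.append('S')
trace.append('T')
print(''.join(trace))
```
ST

ValueError not specifically caught, falls to Exception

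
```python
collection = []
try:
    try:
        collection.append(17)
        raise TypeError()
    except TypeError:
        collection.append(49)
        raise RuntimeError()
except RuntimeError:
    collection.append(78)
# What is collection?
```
[17, 49, 78]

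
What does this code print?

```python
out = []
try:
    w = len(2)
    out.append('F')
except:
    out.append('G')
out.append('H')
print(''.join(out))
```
GH

Exception raised in try, caught by bare except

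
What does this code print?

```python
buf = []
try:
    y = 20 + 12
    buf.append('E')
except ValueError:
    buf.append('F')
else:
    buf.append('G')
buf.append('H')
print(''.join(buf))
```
EGH

else block runs when no exception occurs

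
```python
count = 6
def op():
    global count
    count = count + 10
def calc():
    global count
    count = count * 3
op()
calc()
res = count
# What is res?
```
48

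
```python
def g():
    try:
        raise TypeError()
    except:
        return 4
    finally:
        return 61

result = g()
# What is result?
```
61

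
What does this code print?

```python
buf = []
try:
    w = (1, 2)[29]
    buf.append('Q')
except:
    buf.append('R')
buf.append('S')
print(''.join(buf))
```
RS

Exception raised in try, caught by bare except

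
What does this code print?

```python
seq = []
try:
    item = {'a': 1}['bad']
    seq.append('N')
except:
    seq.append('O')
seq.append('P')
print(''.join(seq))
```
OP

Exception raised in try, caught by bare except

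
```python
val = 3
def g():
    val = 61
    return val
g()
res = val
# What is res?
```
3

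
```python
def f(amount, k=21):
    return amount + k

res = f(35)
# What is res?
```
56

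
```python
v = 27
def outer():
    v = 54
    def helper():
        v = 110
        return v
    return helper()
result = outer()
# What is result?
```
110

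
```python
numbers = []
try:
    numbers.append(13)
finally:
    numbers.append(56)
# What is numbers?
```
[13, 56]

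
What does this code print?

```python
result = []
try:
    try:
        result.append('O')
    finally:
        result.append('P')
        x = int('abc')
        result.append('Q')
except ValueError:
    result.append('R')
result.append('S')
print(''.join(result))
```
OPRS

Exception in inner finally caught by outer except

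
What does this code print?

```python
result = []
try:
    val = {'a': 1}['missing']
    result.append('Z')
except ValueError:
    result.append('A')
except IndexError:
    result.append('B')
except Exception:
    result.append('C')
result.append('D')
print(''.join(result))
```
CD

KeyError not specifically caught, falls to Exception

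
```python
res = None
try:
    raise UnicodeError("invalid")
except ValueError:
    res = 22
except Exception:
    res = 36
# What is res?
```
22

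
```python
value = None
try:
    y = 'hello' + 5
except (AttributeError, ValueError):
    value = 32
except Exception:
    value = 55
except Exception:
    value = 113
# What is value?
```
55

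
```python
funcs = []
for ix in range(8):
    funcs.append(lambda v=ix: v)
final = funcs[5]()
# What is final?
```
5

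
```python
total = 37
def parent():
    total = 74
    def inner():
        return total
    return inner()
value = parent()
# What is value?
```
74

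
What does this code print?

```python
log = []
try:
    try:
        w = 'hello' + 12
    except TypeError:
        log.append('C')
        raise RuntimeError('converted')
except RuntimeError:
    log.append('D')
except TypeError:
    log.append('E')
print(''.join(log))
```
CD

New RuntimeError raised, caught by outer RuntimeError handler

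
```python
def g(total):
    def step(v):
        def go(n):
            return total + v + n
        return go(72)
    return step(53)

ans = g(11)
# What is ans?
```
136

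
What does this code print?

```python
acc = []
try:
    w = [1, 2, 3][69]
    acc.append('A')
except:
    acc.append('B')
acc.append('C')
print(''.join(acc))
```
BC

Exception raised in try, caught by bare except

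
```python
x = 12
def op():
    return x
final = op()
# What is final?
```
12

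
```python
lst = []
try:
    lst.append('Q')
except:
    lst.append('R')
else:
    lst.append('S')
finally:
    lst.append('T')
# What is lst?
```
['Q', 'S', 'T']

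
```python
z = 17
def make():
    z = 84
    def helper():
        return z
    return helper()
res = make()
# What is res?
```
84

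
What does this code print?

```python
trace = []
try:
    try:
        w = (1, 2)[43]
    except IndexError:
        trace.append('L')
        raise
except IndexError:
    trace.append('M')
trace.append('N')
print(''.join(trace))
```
LMN

raise without argument re-raises current exception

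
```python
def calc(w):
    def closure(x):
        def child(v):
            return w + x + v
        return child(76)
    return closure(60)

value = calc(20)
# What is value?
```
156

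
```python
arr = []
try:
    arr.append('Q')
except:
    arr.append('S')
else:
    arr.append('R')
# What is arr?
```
['Q', 'R']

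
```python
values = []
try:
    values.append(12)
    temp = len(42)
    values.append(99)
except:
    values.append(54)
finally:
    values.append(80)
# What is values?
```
[12, 54, 80]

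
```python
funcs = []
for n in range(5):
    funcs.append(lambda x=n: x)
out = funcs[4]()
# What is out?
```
4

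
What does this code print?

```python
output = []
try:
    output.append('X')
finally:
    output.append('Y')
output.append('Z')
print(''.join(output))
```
XYZ

try/finally without except, no exception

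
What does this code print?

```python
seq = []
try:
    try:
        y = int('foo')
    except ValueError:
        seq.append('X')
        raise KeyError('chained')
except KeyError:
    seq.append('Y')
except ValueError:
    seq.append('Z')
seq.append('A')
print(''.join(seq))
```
XYA

KeyError raised and caught, original ValueError not re-raised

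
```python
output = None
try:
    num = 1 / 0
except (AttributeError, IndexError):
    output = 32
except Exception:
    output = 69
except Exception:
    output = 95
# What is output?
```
69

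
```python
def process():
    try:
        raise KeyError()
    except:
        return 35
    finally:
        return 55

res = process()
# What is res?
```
55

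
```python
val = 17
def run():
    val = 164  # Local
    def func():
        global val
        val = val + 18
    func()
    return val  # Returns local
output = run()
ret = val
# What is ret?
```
35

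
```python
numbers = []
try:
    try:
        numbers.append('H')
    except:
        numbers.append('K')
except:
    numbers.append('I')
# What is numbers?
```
['H']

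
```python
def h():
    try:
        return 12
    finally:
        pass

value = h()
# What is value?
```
12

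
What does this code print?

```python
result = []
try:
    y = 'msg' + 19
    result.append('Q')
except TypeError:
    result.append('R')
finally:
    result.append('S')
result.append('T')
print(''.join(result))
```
RST

finally always runs, even after exception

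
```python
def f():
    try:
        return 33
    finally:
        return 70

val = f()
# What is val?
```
70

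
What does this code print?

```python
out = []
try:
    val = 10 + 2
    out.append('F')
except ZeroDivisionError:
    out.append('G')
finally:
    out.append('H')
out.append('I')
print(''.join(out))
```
FHI

finally runs after normal execution too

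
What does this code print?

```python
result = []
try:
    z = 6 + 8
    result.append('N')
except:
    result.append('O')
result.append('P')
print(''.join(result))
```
NP

No exception, try block completes normally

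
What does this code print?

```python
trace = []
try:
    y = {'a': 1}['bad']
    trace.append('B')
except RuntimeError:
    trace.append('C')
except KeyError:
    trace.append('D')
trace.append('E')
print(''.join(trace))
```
DE

KeyError is caught by its specific handler, not RuntimeError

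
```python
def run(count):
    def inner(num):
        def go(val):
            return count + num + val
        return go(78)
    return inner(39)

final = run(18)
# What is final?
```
135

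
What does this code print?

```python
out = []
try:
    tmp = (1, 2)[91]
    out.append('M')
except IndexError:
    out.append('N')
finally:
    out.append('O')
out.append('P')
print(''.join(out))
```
NOP

finally always runs, even after exception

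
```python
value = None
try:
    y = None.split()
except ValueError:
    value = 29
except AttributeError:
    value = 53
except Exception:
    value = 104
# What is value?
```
53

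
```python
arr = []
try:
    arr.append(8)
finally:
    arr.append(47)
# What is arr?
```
[8, 47]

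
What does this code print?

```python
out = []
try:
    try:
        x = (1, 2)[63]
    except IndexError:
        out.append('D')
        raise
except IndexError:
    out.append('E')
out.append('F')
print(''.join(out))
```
DEF

raise without argument re-raises current exception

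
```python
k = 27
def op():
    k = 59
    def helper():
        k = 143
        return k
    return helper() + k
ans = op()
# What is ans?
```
202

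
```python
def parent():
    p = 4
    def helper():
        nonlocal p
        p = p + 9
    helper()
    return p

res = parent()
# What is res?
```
13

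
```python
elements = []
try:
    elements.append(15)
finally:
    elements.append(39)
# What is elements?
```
[15, 39]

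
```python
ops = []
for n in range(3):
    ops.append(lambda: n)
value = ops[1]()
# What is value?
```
2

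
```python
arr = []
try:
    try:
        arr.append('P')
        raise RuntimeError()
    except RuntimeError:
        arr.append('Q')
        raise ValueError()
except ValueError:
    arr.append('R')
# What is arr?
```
['P', 'Q', 'R']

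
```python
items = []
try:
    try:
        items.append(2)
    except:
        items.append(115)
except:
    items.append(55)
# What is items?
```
[2]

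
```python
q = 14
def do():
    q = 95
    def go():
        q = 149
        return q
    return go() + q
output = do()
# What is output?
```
244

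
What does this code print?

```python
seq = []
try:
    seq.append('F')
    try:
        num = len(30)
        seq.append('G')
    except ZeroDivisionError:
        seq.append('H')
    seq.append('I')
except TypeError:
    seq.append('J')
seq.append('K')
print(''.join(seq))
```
FJK

Inner handler doesn't match, propagates to outer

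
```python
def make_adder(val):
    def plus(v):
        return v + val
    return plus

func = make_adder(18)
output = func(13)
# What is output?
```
31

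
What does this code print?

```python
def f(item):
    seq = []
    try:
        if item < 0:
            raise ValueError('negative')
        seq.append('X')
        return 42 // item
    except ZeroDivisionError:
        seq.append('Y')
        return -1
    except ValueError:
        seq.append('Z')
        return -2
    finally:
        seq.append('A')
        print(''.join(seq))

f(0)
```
XYA

item=0 causes ZeroDivisionError, caught, finally prints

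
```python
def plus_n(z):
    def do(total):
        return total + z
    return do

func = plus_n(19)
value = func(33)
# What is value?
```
52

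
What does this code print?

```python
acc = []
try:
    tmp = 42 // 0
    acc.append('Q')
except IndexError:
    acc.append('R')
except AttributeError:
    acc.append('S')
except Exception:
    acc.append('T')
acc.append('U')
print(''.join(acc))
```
TU

ZeroDivisionError not specifically caught, falls to Exception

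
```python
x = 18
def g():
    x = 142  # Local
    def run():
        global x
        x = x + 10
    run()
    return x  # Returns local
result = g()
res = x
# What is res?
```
28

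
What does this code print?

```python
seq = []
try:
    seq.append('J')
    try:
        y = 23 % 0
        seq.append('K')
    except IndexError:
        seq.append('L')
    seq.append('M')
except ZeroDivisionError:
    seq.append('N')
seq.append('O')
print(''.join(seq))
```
JNO

Inner handler doesn't match, propagates to outer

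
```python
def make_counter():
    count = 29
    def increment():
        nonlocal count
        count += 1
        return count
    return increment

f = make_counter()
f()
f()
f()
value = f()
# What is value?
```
33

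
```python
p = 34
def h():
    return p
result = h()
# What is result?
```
34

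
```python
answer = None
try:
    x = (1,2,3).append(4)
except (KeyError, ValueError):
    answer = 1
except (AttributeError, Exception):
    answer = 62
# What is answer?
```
62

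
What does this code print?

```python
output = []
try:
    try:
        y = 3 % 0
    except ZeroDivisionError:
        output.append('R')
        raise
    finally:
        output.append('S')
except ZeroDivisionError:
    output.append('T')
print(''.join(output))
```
RST

finally runs before re-raised exception propagates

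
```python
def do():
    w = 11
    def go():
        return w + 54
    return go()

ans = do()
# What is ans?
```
65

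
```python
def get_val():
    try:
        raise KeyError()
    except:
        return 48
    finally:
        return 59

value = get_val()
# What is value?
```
59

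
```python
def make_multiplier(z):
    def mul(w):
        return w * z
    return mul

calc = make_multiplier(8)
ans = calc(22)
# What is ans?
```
176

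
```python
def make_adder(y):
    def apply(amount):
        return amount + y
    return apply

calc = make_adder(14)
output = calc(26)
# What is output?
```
40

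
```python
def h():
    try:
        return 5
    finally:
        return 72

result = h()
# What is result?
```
72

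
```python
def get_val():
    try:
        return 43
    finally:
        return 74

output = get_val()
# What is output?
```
74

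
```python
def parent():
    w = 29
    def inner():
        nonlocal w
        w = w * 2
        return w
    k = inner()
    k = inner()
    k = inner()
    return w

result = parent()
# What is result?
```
232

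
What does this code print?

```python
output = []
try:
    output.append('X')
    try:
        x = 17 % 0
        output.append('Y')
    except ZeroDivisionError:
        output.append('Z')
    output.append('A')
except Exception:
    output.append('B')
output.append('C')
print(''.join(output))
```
XZAC

Inner exception caught by inner handler, outer continues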